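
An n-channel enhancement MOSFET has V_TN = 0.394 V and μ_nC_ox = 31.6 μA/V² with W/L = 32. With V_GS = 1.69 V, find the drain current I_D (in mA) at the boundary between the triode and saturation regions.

At the boundary V_DS = V_ov = V_GS − V_TN = 1.69 − 0.394 = 1.3 V.
k_n = μ_nC_ox · (W/L) = 1.011 mA/V².
I_D = ½ k_n V_ov² = 0.5 × 1.011 × 1.3² = 0.849 mA.

I_D = 0.849 mA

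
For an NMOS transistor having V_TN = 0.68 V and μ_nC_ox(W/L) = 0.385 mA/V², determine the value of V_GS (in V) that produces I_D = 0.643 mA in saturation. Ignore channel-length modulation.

In saturation I_D = ½ k_n (V_GS − V_TN)², so V_GS − V_TN = √(2 I_D / k_n) = √(2 × 0.643 / 0.385) = 1.83 V.
V_GS = 0.68 + 1.83 = 2.51 V.

V_GS = 2.51 V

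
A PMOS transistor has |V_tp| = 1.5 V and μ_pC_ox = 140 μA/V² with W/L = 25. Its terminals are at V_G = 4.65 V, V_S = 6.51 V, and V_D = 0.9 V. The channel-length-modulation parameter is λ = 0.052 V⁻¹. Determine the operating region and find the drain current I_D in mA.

Saturation; I_D = 0.293 mA

V_SG = V_S − V_G = 6.51 − 4.65 = 1.86 V; V_SD = V_S − V_D = 6.51 − 0.9 = 5.61 V.
k_p = μ_pC_ox · (W/L) = 3.5 mA/V².
V_ov = V_SG − |V_tp| = 1.86 − 1.5 = 0.36 V.
Since V_SD = 5.61 V ≥ V_ov = 0.36 V, the device is in saturation.
I_D = ½ k_p V_ov² (1 + λ V_SD) = 0.5 × 3.5 × 0.36² × (1 + 0.052 × 5.61) = 0.293 mA.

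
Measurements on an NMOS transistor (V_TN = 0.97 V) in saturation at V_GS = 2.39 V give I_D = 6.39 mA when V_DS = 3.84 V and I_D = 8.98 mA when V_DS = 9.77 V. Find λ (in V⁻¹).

λ = 0.0927 V⁻¹

With V_GS fixed, I_D ∝ (1 + λ V_DS) in saturation, so I_D2/I_D1 = (1 + λ V_DS2)/(1 + λ V_DS1).
8.98/6.39 = 1.405 = (1 + 9.77 λ)/(1 + 3.84 λ).
Solving: λ (I_D1 V_DS2 − I_D2 V_DS1) = I_D2 − I_D1, so λ = (8.98 − 6.39) / (6.39 × 9.77 − 8.98 × 3.84) = 2.59 / 27.9 = 0.0927 V⁻¹.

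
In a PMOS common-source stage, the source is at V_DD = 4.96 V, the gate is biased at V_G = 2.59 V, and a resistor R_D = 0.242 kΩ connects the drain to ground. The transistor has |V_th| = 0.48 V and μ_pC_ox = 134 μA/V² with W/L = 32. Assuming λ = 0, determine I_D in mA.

I_D = 7.66 mA

V_SG = V_DD − V_G = 4.96 − 2.59 = 2.37 V, so V_ov = 2.37 − 0.48 = 1.89 V.
k_p = μ_pC_ox · (W/L) = 4.288 mA/V².
Assume saturation: I_D = ½ k_p V_ov² = 0.5 × 4.288 × 1.89² = 7.66 mA, giving V_SD = V_DD − I_D R_D = 4.96 − 7.66 × 0.242 = 3.11 V.
V_SD = 3.11 V ≥ V_ov = 1.89 V, confirming saturation.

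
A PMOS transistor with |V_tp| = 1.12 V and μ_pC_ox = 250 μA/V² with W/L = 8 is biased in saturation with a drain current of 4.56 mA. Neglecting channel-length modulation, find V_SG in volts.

V_SG = 3.26 V

k_p = μ_pC_ox · (W/L) = 2 mA/V².
In saturation I_D = ½ k_p (V_SG − |V_tp|)², so V_SG − |V_tp| = √(2 I_D / k_p) = √(2 × 4.56 / 2) = 2.14 V.
V_SG = 1.12 + 2.14 = 3.26 V.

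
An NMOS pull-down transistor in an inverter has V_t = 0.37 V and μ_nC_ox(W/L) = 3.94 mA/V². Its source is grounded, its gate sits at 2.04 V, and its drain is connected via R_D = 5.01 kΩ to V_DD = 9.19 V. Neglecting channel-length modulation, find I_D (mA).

I_D = 1.78 mA

V_GS = V_G = 2.04 V, so V_ov = 2.04 − 0.37 = 1.67 V.
Assume saturation: I_D = ½ k_n V_ov² = 0.5 × 3.94 × 1.67² = 5.49 mA, giving V_DS = V_DD − I_D R_D = 9.19 − 5.49 × 5.01 = -18.3 V.
But -18.3 V < V_ov = 1.67 V, so the device is actually in triode.
In triode I_D = k_n[V_ov V_DS − ½ V_DS²] and I_D = (V_DD − V_DS)/R_D. Equating: 9.87 V_DS² − 33.96 V_DS + 9.19 = 0, giving V_DS = 0.296 V (the root below V_ov).
I_D = (9.19 − 0.296) / 5.01 = 1.78 mA.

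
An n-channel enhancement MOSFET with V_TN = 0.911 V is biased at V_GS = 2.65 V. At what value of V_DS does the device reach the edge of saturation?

V_DS,sat = 1.74 V

The boundary between triode and saturation is V_DS = V_GS − V_TN = V_ov.
V_ov = 2.65 − 0.911 = 1.74 V.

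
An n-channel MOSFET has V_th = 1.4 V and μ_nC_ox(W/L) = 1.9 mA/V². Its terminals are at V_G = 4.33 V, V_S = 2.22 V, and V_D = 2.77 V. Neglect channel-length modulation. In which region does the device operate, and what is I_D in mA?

Triode; I_D = 0.455 mA

V_GS = V_G − V_S = 4.33 − 2.22 = 2.11 V; V_DS = V_D − V_S = 2.77 − 2.22 = 0.55 V.
V_ov = V_GS − V_th = 2.11 − 1.4 = 0.71 V.
Since V_DS = 0.55 V < V_ov = 0.71 V, the device is in the triode region.
I_D = k_n [V_ov · V_DS − ½ V_DS²] = 1.9 × [0.71 × 0.55 − 0.5 × 0.55²] = 0.455 mA.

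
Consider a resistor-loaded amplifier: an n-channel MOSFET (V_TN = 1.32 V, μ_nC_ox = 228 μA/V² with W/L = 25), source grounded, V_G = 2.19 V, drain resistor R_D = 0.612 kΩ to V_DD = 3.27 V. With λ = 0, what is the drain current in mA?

V_GS = V_G = 2.19 V, so V_ov = 2.19 − 1.32 = 0.87 V.
k_n = μ_nC_ox · (W/L) = 5.7 mA/V².
Assume saturation: I_D = ½ k_n V_ov² = 0.5 × 5.7 × 0.87² = 2.16 mA, giving V_DS = V_DD − I_D R_D = 3.27 − 2.16 × 0.612 = 1.95 V.
V_DS = 1.95 V ≥ V_ov = 0.87 V, confirming saturation.

I_D = 2.16 mA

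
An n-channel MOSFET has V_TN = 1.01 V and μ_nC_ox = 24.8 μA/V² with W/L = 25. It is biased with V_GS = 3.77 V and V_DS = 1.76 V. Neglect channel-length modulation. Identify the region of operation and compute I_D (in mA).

k_n = μ_nC_ox · (W/L) = 0.62 mA/V².
V_ov = V_GS − V_TN = 3.77 − 1.01 = 2.76 V.
Since V_DS = 1.76 V < V_ov = 2.76 V, the device is in the triode region.
I_D = k_n [V_ov · V_DS − ½ V_DS²] = 0.62 × [2.76 × 1.76 − 0.5 × 1.76²] = 2.05 mA.

Triode; I_D = 2.05 mA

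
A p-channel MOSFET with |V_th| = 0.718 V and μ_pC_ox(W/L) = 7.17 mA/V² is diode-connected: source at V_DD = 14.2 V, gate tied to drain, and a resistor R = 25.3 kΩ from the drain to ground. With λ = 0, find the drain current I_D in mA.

With gate tied to drain, V_SG = V_SD ≥ V_SG − |V_th|, so the device is in saturation.
KCL at the drain: ½ k_p (V_SG − |V_th|)² = (V_DD − V_SG)/R.
Let x = V_SG − 0.718. Then 90.7 x² + x − 13.48 = 0, giving x = 0.38 V (positive root), so V_SG = 1.1 V.
I_D = (V_DD − V_SG)/R = (14.2 − 1.1) / 25.3 = 0.518 mA.

I_D = 0.518 mA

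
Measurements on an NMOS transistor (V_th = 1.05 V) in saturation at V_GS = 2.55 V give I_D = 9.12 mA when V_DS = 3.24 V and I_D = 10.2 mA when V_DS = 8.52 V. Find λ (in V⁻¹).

λ = 0.0242 V⁻¹

With V_GS fixed, I_D ∝ (1 + λ V_DS) in saturation, so I_D2/I_D1 = (1 + λ V_DS2)/(1 + λ V_DS1).
10.2/9.12 = 1.118 = (1 + 8.52 λ)/(1 + 3.24 λ).
Solving: λ (I_D1 V_DS2 − I_D2 V_DS1) = I_D2 − I_D1, so λ = (10.2 − 9.12) / (9.12 × 8.52 − 10.2 × 3.24) = 1.08 / 44.7 = 0.0242 V⁻¹.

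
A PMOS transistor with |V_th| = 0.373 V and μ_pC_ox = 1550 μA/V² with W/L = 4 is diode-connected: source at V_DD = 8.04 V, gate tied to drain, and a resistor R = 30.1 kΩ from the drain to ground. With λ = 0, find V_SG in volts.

With gate tied to drain, V_SG = V_SD ≥ V_SG − |V_th|, so the device is in saturation.
k_p = μ_pC_ox · (W/L) = 6.2 mA/V².
KCL at the drain: ½ k_p (V_SG − |V_th|)² = (V_DD − V_SG)/R.
Let x = V_SG − 0.373. Then 93.3 x² + x − 7.667 = 0, giving x = 0.281 V (positive root), so V_SG = 0.654 V.
I_D = (V_DD − V_SG)/R = (8.04 − 0.654) / 30.1 = 0.245 mA.

V_SG = 0.654 V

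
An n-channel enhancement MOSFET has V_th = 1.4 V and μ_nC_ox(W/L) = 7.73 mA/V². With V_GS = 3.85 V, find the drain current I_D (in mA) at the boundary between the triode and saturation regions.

At the boundary V_DS = V_ov = V_GS − V_th = 3.85 − 1.4 = 2.45 V.
I_D = ½ k_n V_ov² = 0.5 × 7.73 × 2.45² = 23.2 mA.

I_D = 23.2 mA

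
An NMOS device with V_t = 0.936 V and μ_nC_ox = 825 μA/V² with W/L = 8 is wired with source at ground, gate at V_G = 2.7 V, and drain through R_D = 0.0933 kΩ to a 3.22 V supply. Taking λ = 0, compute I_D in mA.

I_D = 10.3 mA

V_GS = V_G = 2.7 V, so V_ov = 2.7 − 0.936 = 1.76 V.
k_n = μ_nC_ox · (W/L) = 6.6 mA/V².
Assume saturation: I_D = ½ k_n V_ov² = 0.5 × 6.6 × 1.76² = 10.3 mA, giving V_DS = V_DD − I_D R_D = 3.22 − 10.3 × 0.0933 = 2.26 V.
V_DS = 2.26 V ≥ V_ov = 1.76 V, confirming saturation.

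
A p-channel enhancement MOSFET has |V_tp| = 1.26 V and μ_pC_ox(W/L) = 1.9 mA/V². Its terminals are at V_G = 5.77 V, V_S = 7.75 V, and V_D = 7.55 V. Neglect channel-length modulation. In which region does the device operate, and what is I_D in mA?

Triode; I_D = 0.236 mA

V_SG = V_S − V_G = 7.75 − 5.77 = 1.98 V; V_SD = V_S − V_D = 7.75 − 7.55 = 0.2 V.
V_ov = V_SG − |V_tp| = 1.98 − 1.26 = 0.72 V.
Since V_SD = 0.2 V < V_ov = 0.72 V, the device is in the triode region.
I_D = k_p [V_ov · V_SD − ½ V_SD²] = 1.9 × [0.72 × 0.2 − 0.5 × 0.2²] = 0.236 mA.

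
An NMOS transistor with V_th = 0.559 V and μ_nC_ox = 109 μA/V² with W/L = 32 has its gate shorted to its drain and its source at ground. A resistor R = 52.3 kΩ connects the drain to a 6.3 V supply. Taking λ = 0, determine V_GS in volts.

V_GS = 0.804 V

With gate tied to drain, V_GS = V_DS ≥ V_GS − V_th, so the device is in saturation.
k_n = μ_nC_ox · (W/L) = 3.488 mA/V².
KCL at the drain: ½ k_n (V_GS − V_th)² = (V_DD − V_GS)/R.
Let x = V_GS − 0.559. Then 91.2 x² + x − 5.741 = 0, giving x = 0.245 V (positive root), so V_GS = 0.804 V.
I_D = (V_DD − V_GS)/R = (6.3 − 0.804) / 52.3 = 0.105 mA.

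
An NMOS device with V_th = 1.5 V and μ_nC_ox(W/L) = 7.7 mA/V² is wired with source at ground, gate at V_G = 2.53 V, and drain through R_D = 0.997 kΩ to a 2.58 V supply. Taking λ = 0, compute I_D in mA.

V_GS = V_G = 2.53 V, so V_ov = 2.53 − 1.5 = 1.03 V.
Assume saturation: I_D = ½ k_n V_ov² = 0.5 × 7.7 × 1.03² = 4.08 mA, giving V_DS = V_DD − I_D R_D = 2.58 − 4.08 × 0.997 = -1.49 V.
But -1.49 V < V_ov = 1.03 V, so the device is actually in triode.
In triode I_D = k_n[V_ov V_DS − ½ V_DS²] and I_D = (V_DD − V_DS)/R_D. Equating: 3.84 V_DS² − 8.907 V_DS + 2.58 = 0, giving V_DS = 0.339 V (the root below V_ov).
I_D = (2.58 − 0.339) / 0.997 = 2.25 mA.

I_D = 2.25 mA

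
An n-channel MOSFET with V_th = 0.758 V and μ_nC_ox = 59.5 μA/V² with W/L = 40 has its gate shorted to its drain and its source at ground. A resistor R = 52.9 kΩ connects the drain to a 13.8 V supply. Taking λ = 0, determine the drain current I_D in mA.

With gate tied to drain, V_GS = V_DS ≥ V_GS − V_th, so the device is in saturation.
k_n = μ_nC_ox · (W/L) = 2.38 mA/V².
KCL at the drain: ½ k_n (V_GS − V_th)² = (V_DD − V_GS)/R.
Let x = V_GS − 0.758. Then 63 x² + x − 13.04 = 0, giving x = 0.447 V (positive root), so V_GS = 1.21 V.
I_D = (V_DD − V_GS)/R = (13.8 − 1.21) / 52.9 = 0.238 mA.

I_D = 0.238 mA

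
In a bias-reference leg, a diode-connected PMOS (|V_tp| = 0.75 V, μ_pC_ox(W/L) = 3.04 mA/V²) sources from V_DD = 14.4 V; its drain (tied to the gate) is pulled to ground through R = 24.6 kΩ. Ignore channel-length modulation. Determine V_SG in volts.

With gate tied to drain, V_SG = V_SD ≥ V_SG − |V_tp|, so the device is in saturation.
KCL at the drain: ½ k_p (V_SG − |V_tp|)² = (V_DD − V_SG)/R.
Let x = V_SG − 0.75. Then 37.4 x² + x − 13.65 = 0, giving x = 0.591 V (positive root), so V_SG = 1.34 V.
I_D = (V_DD − V_SG)/R = (14.4 − 1.34) / 24.6 = 0.531 mA.

V_SG = 1.34 V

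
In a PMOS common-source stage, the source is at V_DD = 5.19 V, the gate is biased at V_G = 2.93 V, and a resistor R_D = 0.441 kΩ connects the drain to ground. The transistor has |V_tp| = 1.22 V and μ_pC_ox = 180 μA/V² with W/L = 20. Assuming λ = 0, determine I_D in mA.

V_SG = V_DD − V_G = 5.19 − 2.93 = 2.26 V, so V_ov = 2.26 − 1.22 = 1.04 V.
k_p = μ_pC_ox · (W/L) = 3.6 mA/V².
Assume saturation: I_D = ½ k_p V_ov² = 0.5 × 3.6 × 1.04² = 1.95 mA, giving V_SD = V_DD − I_D R_D = 5.19 − 1.95 × 0.441 = 4.33 V.
V_SD = 4.33 V ≥ V_ov = 1.04 V, confirming saturation.

I_D = 1.95 mA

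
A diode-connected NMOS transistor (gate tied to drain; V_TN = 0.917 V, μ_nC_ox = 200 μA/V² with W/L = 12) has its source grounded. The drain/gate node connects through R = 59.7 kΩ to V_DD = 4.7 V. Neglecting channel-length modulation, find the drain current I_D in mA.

With gate tied to drain, V_GS = V_DS ≥ V_GS − V_TN, so the device is in saturation.
k_n = μ_nC_ox · (W/L) = 2.4 mA/V².
KCL at the drain: ½ k_n (V_GS − V_TN)² = (V_DD − V_GS)/R.
Let x = V_GS − 0.917. Then 71.6 x² + x − 3.783 = 0, giving x = 0.223 V (positive root), so V_GS = 1.14 V.
I_D = (V_DD − V_GS)/R = (4.7 − 1.14) / 59.7 = 0.0596 mA.

I_D = 0.0596 mA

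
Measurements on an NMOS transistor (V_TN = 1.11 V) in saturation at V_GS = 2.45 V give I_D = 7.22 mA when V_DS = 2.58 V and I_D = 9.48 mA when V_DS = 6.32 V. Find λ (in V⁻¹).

With V_GS fixed, I_D ∝ (1 + λ V_DS) in saturation, so I_D2/I_D1 = (1 + λ V_DS2)/(1 + λ V_DS1).
9.48/7.22 = 1.313 = (1 + 6.32 λ)/(1 + 2.58 λ).
Solving: λ (I_D1 V_DS2 − I_D2 V_DS1) = I_D2 − I_D1, so λ = (9.48 − 7.22) / (7.22 × 6.32 − 9.48 × 2.58) = 2.26 / 21.2 = 0.107 V⁻¹.

λ = 0.107 V⁻¹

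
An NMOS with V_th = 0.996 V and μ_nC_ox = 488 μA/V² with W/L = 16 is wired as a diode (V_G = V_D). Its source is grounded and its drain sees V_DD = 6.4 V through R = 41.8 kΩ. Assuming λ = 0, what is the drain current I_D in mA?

With gate tied to drain, V_GS = V_DS ≥ V_GS − V_th, so the device is in saturation.
k_n = μ_nC_ox · (W/L) = 7.808 mA/V².
KCL at the drain: ½ k_n (V_GS − V_th)² = (V_DD − V_GS)/R.
Let x = V_GS − 0.996. Then 163 x² + x − 5.404 = 0, giving x = 0.179 V (positive root), so V_GS = 1.17 V.
I_D = (V_DD − V_GS)/R = (6.4 − 1.17) / 41.8 = 0.125 mA.

I_D = 0.125 mA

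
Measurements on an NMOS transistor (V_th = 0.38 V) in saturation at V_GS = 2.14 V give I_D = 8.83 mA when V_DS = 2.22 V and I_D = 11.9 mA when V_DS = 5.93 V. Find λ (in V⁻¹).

λ = 0.118 V⁻¹

With V_GS fixed, I_D ∝ (1 + λ V_DS) in saturation, so I_D2/I_D1 = (1 + λ V_DS2)/(1 + λ V_DS1).
11.9/8.83 = 1.348 = (1 + 5.93 λ)/(1 + 2.22 λ).
Solving: λ (I_D1 V_DS2 − I_D2 V_DS1) = I_D2 − I_D1, so λ = (11.9 − 8.83) / (8.83 × 5.93 − 11.9 × 2.22) = 3.07 / 25.9 = 0.118 V⁻¹.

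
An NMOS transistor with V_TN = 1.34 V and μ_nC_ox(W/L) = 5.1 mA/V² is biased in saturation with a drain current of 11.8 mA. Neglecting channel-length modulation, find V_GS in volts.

In saturation I_D = ½ k_n (V_GS − V_TN)², so V_GS − V_TN = √(2 I_D / k_n) = √(2 × 11.8 / 5.1) = 2.15 V.
V_GS = 1.34 + 2.15 = 3.49 V.

V_GS = 3.49 V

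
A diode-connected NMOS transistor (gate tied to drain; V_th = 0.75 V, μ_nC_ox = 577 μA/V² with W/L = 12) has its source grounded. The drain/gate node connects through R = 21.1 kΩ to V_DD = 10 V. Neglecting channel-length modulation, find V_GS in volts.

With gate tied to drain, V_GS = V_DS ≥ V_GS − V_th, so the device is in saturation.
k_n = μ_nC_ox · (W/L) = 6.924 mA/V².
KCL at the drain: ½ k_n (V_GS − V_th)² = (V_DD − V_GS)/R.
Let x = V_GS − 0.75. Then 73 x² + x − 9.25 = 0, giving x = 0.349 V (positive root), so V_GS = 1.1 V.
I_D = (V_DD − V_GS)/R = (10 − 1.1) / 21.1 = 0.422 mA.

V_GS = 1.10 V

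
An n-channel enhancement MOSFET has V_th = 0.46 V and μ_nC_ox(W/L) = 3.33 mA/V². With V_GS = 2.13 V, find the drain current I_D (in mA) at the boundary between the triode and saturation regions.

At the boundary V_DS = V_ov = V_GS − V_th = 2.13 − 0.46 = 1.67 V.
I_D = ½ k_n V_ov² = 0.5 × 3.33 × 1.67² = 4.64 mA.

I_D = 4.64 mA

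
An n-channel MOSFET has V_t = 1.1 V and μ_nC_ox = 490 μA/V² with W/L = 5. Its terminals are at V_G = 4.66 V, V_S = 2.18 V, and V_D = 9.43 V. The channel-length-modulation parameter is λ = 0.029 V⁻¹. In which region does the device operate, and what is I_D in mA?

Saturation; I_D = 2.82 mA

V_GS = V_G − V_S = 4.66 − 2.18 = 2.48 V; V_DS = V_D − V_S = 9.43 − 2.18 = 7.25 V.
k_n = μ_nC_ox · (W/L) = 2.45 mA/V².
V_ov = V_GS − V_t = 2.48 − 1.1 = 1.38 V.
Since V_DS = 7.25 V ≥ V_ov = 1.38 V, the device is in saturation.
I_D = ½ k_n V_ov² (1 + λ V_DS) = 0.5 × 2.45 × 1.38² × (1 + 0.029 × 7.25) = 2.82 mA.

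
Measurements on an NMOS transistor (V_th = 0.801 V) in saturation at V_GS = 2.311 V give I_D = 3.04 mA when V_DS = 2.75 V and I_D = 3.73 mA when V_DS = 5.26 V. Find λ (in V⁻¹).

With V_GS fixed, I_D ∝ (1 + λ V_DS) in saturation, so I_D2/I_D1 = (1 + λ V_DS2)/(1 + λ V_DS1).
3.73/3.04 = 1.227 = (1 + 5.26 λ)/(1 + 2.75 λ).
Solving: λ (I_D1 V_DS2 − I_D2 V_DS1) = I_D2 − I_D1, so λ = (3.73 − 3.04) / (3.04 × 5.26 − 3.73 × 2.75) = 0.69 / 5.73 = 0.12 V⁻¹.

λ = 0.120 V⁻¹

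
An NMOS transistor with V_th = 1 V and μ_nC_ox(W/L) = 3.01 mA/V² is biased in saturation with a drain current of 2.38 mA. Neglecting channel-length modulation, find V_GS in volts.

V_GS = 2.26 V

In saturation I_D = ½ k_n (V_GS − V_th)², so V_GS − V_th = √(2 I_D / k_n) = √(2 × 2.38 / 3.01) = 1.26 V.
V_GS = 1 + 1.26 = 2.26 V.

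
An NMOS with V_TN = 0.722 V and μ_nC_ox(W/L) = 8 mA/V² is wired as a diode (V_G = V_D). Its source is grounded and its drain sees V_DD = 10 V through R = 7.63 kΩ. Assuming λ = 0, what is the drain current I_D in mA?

With gate tied to drain, V_GS = V_DS ≥ V_GS − V_TN, so the device is in saturation.
KCL at the drain: ½ k_n (V_GS − V_TN)² = (V_DD − V_GS)/R.
Let x = V_GS − 0.722. Then 30.5 x² + x − 9.278 = 0, giving x = 0.535 V (positive root), so V_GS = 1.26 V.
I_D = (V_DD − V_GS)/R = (10 − 1.26) / 7.63 = 1.15 mA.

I_D = 1.15 mA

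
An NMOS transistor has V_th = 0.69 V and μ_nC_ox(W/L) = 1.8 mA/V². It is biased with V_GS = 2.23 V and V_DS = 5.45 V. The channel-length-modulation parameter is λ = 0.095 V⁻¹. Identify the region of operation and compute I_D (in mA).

V_ov = V_GS − V_th = 2.23 − 0.69 = 1.54 V.
Since V_DS = 5.45 V ≥ V_ov = 1.54 V, the device is in saturation.
I_D = ½ k_n V_ov² (1 + λ V_DS) = 0.5 × 1.8 × 1.54² × (1 + 0.095 × 5.45) = 3.24 mA.

Saturation; I_D = 3.24 mA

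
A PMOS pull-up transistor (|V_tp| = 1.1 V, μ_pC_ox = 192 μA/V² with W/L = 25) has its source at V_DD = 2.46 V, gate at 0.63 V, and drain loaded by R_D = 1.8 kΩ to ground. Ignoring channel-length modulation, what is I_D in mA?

V_SG = V_DD − V_G = 2.46 − 0.63 = 1.83 V, so V_ov = 1.83 − 1.1 = 0.73 V.
k_p = μ_pC_ox · (W/L) = 4.8 mA/V².
Assume saturation: I_D = ½ k_p V_ov² = 0.5 × 4.8 × 0.73² = 1.28 mA, giving V_SD = V_DD − I_D R_D = 2.46 − 1.28 × 1.8 = 0.158 V.
But 0.158 V < V_ov = 0.73 V, so the device is actually in triode.
In triode I_D = k_p[V_ov V_SD − ½ V_SD²] and I_D = (V_DD − V_SD)/R_D. Equating: 4.32 V_SD² − 7.307 V_SD + 2.46 = 0, giving V_SD = 0.464 V (the root below V_ov).
I_D = (2.46 − 0.464) / 1.8 = 1.11 mA.

I_D = 1.11 mA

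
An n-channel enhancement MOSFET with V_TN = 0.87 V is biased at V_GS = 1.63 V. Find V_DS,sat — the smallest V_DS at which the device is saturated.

The boundary between triode and saturation is V_DS = V_GS − V_TN = V_ov.
V_ov = 1.63 − 0.87 = 0.76 V.

V_DS,sat = 0.760 V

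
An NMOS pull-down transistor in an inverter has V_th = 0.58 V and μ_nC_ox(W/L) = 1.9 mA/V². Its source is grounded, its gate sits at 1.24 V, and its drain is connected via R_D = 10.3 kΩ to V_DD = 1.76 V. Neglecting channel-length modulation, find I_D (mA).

I_D = 0.157 mA

V_GS = V_G = 1.24 V, so V_ov = 1.24 − 0.58 = 0.66 V.
Assume saturation: I_D = ½ k_n V_ov² = 0.5 × 1.9 × 0.66² = 0.414 mA, giving V_DS = V_DD − I_D R_D = 1.76 − 0.414 × 10.3 = -2.5 V.
But -2.5 V < V_ov = 0.66 V, so the device is actually in triode.
In triode I_D = k_n[V_ov V_DS − ½ V_DS²] and I_D = (V_DD − V_DS)/R_D. Equating: 9.79 V_DS² − 13.92 V_DS + 1.76 = 0, giving V_DS = 0.14 V (the root below V_ov).
I_D = (1.76 − 0.14) / 10.3 = 0.157 mA.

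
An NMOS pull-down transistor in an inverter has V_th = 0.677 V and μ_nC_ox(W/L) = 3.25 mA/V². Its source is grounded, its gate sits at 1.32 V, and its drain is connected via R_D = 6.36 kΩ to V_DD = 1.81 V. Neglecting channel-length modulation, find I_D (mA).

I_D = 0.262 mA

V_GS = V_G = 1.32 V, so V_ov = 1.32 − 0.677 = 0.643 V.
Assume saturation: I_D = ½ k_n V_ov² = 0.5 × 3.25 × 0.643² = 0.672 mA, giving V_DS = V_DD − I_D R_D = 1.81 − 0.672 × 6.36 = -2.46 V.
But -2.46 V < V_ov = 0.643 V, so the device is actually in triode.
In triode I_D = k_n[V_ov V_DS − ½ V_DS²] and I_D = (V_DD − V_DS)/R_D. Equating: 10.3 V_DS² − 14.29 V_DS + 1.81 = 0, giving V_DS = 0.141 V (the root below V_ov).
I_D = (1.81 − 0.141) / 6.36 = 0.262 mA.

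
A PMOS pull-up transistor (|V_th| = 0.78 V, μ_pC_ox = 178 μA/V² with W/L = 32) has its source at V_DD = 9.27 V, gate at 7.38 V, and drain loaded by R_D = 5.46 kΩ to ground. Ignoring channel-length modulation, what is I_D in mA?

V_SG = V_DD − V_G = 9.27 − 7.38 = 1.89 V, so V_ov = 1.89 − 0.78 = 1.11 V.
k_p = μ_pC_ox · (W/L) = 5.696 mA/V².
Assume saturation: I_D = ½ k_p V_ov² = 0.5 × 5.696 × 1.11² = 3.51 mA, giving V_SD = V_DD − I_D R_D = 9.27 − 3.51 × 5.46 = -9.89 V.
But -9.89 V < V_ov = 1.11 V, so the device is actually in triode.
In triode I_D = k_p[V_ov V_SD − ½ V_SD²] and I_D = (V_DD − V_SD)/R_D. Equating: 15.6 V_SD² − 35.52 V_SD + 9.27 = 0, giving V_SD = 0.301 V (the root below V_ov).
I_D = (9.27 − 0.301) / 5.46 = 1.64 mA.

I_D = 1.64 mA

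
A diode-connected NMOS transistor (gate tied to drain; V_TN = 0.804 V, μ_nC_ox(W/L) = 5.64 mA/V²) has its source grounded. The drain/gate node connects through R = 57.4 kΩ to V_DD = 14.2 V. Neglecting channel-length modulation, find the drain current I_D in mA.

With gate tied to drain, V_GS = V_DS ≥ V_GS − V_TN, so the device is in saturation.
KCL at the drain: ½ k_n (V_GS − V_TN)² = (V_DD − V_GS)/R.
Let x = V_GS − 0.804. Then 162 x² + x − 13.4 = 0, giving x = 0.285 V (positive root), so V_GS = 1.09 V.
I_D = (V_DD − V_GS)/R = (14.2 − 1.09) / 57.4 = 0.228 mA.

I_D = 0.228 mA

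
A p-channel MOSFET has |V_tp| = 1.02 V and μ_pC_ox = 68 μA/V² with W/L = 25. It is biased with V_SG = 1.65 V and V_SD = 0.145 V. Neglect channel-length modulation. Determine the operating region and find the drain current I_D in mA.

Triode; I_D = 0.137 mA

k_p = μ_pC_ox · (W/L) = 1.7 mA/V².
V_ov = V_SG − |V_tp| = 1.65 − 1.02 = 0.63 V.
Since V_SD = 0.145 V < V_ov = 0.63 V, the device is in the triode region.
I_D = k_p [V_ov · V_SD − ½ V_SD²] = 1.7 × [0.63 × 0.145 − 0.5 × 0.145²] = 0.137 mA.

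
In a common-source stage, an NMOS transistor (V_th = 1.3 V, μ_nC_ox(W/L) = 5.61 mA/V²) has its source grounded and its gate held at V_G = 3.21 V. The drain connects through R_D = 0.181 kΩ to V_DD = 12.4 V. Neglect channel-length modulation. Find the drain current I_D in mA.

I_D = 10.2 mA

V_GS = V_G = 3.21 V, so V_ov = 3.21 − 1.3 = 1.91 V.
Assume saturation: I_D = ½ k_n V_ov² = 0.5 × 5.61 × 1.91² = 10.2 mA, giving V_DS = V_DD − I_D R_D = 12.4 − 10.2 × 0.181 = 10.5 V.
V_DS = 10.5 V ≥ V_ov = 1.91 V, confirming saturation.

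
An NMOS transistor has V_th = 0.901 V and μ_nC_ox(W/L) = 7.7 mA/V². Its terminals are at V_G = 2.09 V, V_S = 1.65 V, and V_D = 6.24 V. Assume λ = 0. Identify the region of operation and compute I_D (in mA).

Cutoff; I_D = 0 mA

V_GS = V_G − V_S = 2.09 − 1.65 = 0.44 V; V_DS = V_D − V_S = 6.24 − 1.65 = 4.59 V.
V_GS = 0.44 V < V_th = 0.901 V, so the transistor is in cutoff.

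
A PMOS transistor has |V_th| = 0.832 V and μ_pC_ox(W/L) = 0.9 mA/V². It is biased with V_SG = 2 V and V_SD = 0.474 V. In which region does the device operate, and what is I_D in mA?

V_ov = V_SG − |V_th| = 2 − 0.832 = 1.17 V.
Since V_SD = 0.474 V < V_ov = 1.17 V, the device is in the triode region.
I_D = k_p [V_ov · V_SD − ½ V_SD²] = 0.9 × [1.17 × 0.474 − 0.5 × 0.474²] = 0.397 mA.

Triode; I_D = 0.397 mA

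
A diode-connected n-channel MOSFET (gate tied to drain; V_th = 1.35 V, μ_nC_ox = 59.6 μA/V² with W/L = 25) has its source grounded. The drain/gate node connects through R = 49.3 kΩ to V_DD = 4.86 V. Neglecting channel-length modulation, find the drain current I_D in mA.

I_D = 0.0652 mA

With gate tied to drain, V_GS = V_DS ≥ V_GS − V_th, so the device is in saturation.
k_n = μ_nC_ox · (W/L) = 1.49 mA/V².
KCL at the drain: ½ k_n (V_GS − V_th)² = (V_DD − V_GS)/R.
Let x = V_GS − 1.35. Then 36.7 x² + x − 3.51 = 0, giving x = 0.296 V (positive root), so V_GS = 1.65 V.
I_D = (V_DD − V_GS)/R = (4.86 − 1.65) / 49.3 = 0.0652 mA.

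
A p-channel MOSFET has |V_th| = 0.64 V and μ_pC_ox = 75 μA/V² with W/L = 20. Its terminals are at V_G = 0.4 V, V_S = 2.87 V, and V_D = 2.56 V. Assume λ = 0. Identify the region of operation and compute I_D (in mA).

V_SG = V_S − V_G = 2.87 − 0.4 = 2.47 V; V_SD = V_S − V_D = 2.87 − 2.56 = 0.31 V.
k_p = μ_pC_ox · (W/L) = 1.5 mA/V².
V_ov = V_SG − |V_th| = 2.47 − 0.64 = 1.83 V.
Since V_SD = 0.31 V < V_ov = 1.83 V, the device is in the triode region.
I_D = k_p [V_ov · V_SD − ½ V_SD²] = 1.5 × [1.83 × 0.31 − 0.5 × 0.31²] = 0.779 mA.

Triode; I_D = 0.779 mA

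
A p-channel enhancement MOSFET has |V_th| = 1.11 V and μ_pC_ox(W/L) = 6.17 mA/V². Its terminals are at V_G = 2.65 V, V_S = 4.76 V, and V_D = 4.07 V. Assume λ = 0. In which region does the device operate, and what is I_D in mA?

Triode; I_D = 2.79 mA

V_SG = V_S − V_G = 4.76 − 2.65 = 2.11 V; V_SD = V_S − V_D = 4.76 − 4.07 = 0.69 V.
V_ov = V_SG − |V_th| = 2.11 − 1.11 = 1 V.
Since V_SD = 0.69 V < V_ov = 1 V, the device is in the triode region.
I_D = k_p [V_ov · V_SD − ½ V_SD²] = 6.17 × [1 × 0.69 − 0.5 × 0.69²] = 2.79 mA.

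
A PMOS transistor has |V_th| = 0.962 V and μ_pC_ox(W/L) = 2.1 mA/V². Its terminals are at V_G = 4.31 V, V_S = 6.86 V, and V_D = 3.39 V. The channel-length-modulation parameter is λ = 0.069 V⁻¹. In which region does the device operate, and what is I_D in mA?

Saturation; I_D = 3.28 mA

V_SG = V_S − V_G = 6.86 − 4.31 = 2.55 V; V_SD = V_S − V_D = 6.86 − 3.39 = 3.47 V.
V_ov = V_SG − |V_th| = 2.55 − 0.962 = 1.59 V.
Since V_SD = 3.47 V ≥ V_ov = 1.59 V, the device is in saturation.
I_D = ½ k_p V_ov² (1 + λ V_SD) = 0.5 × 2.1 × 1.59² × (1 + 0.069 × 3.47) = 3.28 mA.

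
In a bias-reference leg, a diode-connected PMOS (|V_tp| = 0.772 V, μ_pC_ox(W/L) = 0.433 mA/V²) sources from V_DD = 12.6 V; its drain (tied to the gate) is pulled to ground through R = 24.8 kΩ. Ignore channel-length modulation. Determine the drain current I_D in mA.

With gate tied to drain, V_SG = V_SD ≥ V_SG − |V_tp|, so the device is in saturation.
KCL at the drain: ½ k_p (V_SG − |V_tp|)² = (V_DD − V_SG)/R.
Let x = V_SG − 0.772. Then 5.37 x² + x − 11.83 = 0, giving x = 1.39 V (positive root), so V_SG = 2.17 V.
I_D = (V_DD − V_SG)/R = (12.6 − 2.17) / 24.8 = 0.421 mA.

I_D = 0.421 mA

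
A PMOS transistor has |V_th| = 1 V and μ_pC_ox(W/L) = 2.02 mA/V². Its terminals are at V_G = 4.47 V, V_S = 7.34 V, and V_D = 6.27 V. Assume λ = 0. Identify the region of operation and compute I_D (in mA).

V_SG = V_S − V_G = 7.34 − 4.47 = 2.87 V; V_SD = V_S − V_D = 7.34 − 6.27 = 1.07 V.
V_ov = V_SG − |V_th| = 2.87 − 1 = 1.87 V.
Since V_SD = 1.07 V < V_ov = 1.87 V, the device is in the triode region.
I_D = k_p [V_ov · V_SD − ½ V_SD²] = 2.02 × [1.87 × 1.07 − 0.5 × 1.07²] = 2.89 mA.

Triode; I_D = 2.89 mA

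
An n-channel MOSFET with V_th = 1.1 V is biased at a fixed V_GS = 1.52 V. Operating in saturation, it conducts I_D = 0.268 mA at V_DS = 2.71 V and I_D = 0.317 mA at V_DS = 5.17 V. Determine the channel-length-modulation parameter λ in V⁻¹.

λ = 0.0931 V⁻¹

With V_GS fixed, I_D ∝ (1 + λ V_DS) in saturation, so I_D2/I_D1 = (1 + λ V_DS2)/(1 + λ V_DS1).
0.317/0.268 = 1.183 = (1 + 5.17 λ)/(1 + 2.71 λ).
Solving: λ (I_D1 V_DS2 − I_D2 V_DS1) = I_D2 − I_D1, so λ = (0.317 − 0.268) / (0.268 × 5.17 − 0.317 × 2.71) = 0.049 / 0.526 = 0.0931 V⁻¹.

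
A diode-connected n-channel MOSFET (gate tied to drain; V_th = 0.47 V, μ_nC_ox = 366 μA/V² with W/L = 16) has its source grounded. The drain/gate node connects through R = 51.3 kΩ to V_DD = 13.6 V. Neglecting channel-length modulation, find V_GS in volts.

V_GS = 0.762 V

With gate tied to drain, V_GS = V_DS ≥ V_GS − V_th, so the device is in saturation.
k_n = μ_nC_ox · (W/L) = 5.856 mA/V².
KCL at the drain: ½ k_n (V_GS − V_th)² = (V_DD − V_GS)/R.
Let x = V_GS − 0.47. Then 150 x² + x − 13.13 = 0, giving x = 0.292 V (positive root), so V_GS = 0.762 V.
I_D = (V_DD − V_GS)/R = (13.6 − 0.762) / 51.3 = 0.25 mA.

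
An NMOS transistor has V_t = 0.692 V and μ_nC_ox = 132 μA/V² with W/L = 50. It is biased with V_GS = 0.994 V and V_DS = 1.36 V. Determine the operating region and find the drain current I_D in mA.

Saturation; I_D = 0.301 mA

k_n = μ_nC_ox · (W/L) = 6.6 mA/V².
V_ov = V_GS − V_t = 0.994 − 0.692 = 0.302 V.
Since V_DS = 1.36 V ≥ V_ov = 0.302 V, the device is in saturation.
I_D = ½ k_n V_ov² = 0.5 × 6.6 × 0.302² = 0.301 mA.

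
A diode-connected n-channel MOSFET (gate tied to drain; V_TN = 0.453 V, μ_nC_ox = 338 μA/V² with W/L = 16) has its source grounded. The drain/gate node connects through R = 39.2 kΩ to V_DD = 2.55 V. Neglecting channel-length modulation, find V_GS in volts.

V_GS = 0.589 V

With gate tied to drain, V_GS = V_DS ≥ V_GS − V_TN, so the device is in saturation.
k_n = μ_nC_ox · (W/L) = 5.408 mA/V².
KCL at the drain: ½ k_n (V_GS − V_TN)² = (V_DD − V_GS)/R.
Let x = V_GS − 0.453. Then 106 x² + x − 2.097 = 0, giving x = 0.136 V (positive root), so V_GS = 0.589 V.
I_D = (V_DD − V_GS)/R = (2.55 − 0.589) / 39.2 = 0.05 mA.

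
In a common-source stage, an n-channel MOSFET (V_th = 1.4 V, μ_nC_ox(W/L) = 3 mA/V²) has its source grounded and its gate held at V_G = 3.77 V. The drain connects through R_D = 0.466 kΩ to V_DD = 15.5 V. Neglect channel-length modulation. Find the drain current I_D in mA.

V_GS = V_G = 3.77 V, so V_ov = 3.77 − 1.4 = 2.37 V.
Assume saturation: I_D = ½ k_n V_ov² = 0.5 × 3 × 2.37² = 8.43 mA, giving V_DS = V_DD − I_D R_D = 15.5 − 8.43 × 0.466 = 11.6 V.
V_DS = 11.6 V ≥ V_ov = 2.37 V, confirming saturation.

I_D = 8.43 mA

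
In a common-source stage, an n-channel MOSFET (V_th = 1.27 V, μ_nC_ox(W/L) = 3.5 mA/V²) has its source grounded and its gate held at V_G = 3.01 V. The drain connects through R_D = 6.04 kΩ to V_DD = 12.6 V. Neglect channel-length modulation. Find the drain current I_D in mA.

I_D = 2.02 mA

V_GS = V_G = 3.01 V, so V_ov = 3.01 − 1.27 = 1.74 V.
Assume saturation: I_D = ½ k_n V_ov² = 0.5 × 3.5 × 1.74² = 5.3 mA, giving V_DS = V_DD − I_D R_D = 12.6 − 5.3 × 6.04 = -19.4 V.
But -19.4 V < V_ov = 1.74 V, so the device is actually in triode.
In triode I_D = k_n[V_ov V_DS − ½ V_DS²] and I_D = (V_DD − V_DS)/R_D. Equating: 10.6 V_DS² − 37.78 V_DS + 12.6 = 0, giving V_DS = 0.372 V (the root below V_ov).
I_D = (12.6 − 0.372) / 6.04 = 2.02 mA.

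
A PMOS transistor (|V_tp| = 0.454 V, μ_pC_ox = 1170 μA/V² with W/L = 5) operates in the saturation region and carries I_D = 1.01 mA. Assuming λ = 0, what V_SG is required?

V_SG = 1.04 V

k_p = μ_pC_ox · (W/L) = 5.85 mA/V².
In saturation I_D = ½ k_p (V_SG − |V_tp|)², so V_SG − |V_tp| = √(2 I_D / k_p) = √(2 × 1.01 / 5.85) = 0.588 V.
V_SG = 0.454 + 0.588 = 1.04 V.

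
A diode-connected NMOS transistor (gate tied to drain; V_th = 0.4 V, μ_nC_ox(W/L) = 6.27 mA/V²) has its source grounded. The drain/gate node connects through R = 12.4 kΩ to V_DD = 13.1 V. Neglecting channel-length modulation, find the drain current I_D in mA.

With gate tied to drain, V_GS = V_DS ≥ V_GS − V_th, so the device is in saturation.
KCL at the drain: ½ k_n (V_GS − V_th)² = (V_DD − V_GS)/R.
Let x = V_GS − 0.4. Then 38.9 x² + x − 12.7 = 0, giving x = 0.559 V (positive root), so V_GS = 0.959 V.
I_D = (V_DD − V_GS)/R = (13.1 − 0.959) / 12.4 = 0.979 mA.

I_D = 0.979 mA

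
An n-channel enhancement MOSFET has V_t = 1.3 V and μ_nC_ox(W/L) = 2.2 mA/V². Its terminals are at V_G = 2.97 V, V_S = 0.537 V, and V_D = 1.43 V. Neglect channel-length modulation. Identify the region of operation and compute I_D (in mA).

Triode; I_D = 1.35 mA

V_GS = V_G − V_S = 2.97 − 0.537 = 2.43 V; V_DS = V_D − V_S = 1.43 − 0.537 = 0.893 V.
V_ov = V_GS − V_t = 2.43 − 1.3 = 1.13 V.
Since V_DS = 0.893 V < V_ov = 1.13 V, the device is in the triode region.
I_D = k_n [V_ov · V_DS − ½ V_DS²] = 2.2 × [1.13 × 0.893 − 0.5 × 0.893²] = 1.35 mA.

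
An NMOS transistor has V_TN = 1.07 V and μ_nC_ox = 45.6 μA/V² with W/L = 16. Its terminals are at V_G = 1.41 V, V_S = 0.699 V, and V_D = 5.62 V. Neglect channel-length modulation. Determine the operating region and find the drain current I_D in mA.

V_GS = V_G − V_S = 1.41 − 0.699 = 0.711 V; V_DS = V_D − V_S = 5.62 − 0.699 = 4.92 V.
V_GS = 0.711 V < V_TN = 1.07 V, so the transistor is in cutoff.

Cutoff; I_D = 0 mA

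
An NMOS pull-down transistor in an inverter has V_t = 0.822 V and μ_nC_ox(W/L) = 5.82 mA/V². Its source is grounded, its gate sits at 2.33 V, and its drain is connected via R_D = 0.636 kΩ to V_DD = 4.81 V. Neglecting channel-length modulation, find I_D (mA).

I_D = 5.95 mA

V_GS = V_G = 2.33 V, so V_ov = 2.33 − 0.822 = 1.51 V.
Assume saturation: I_D = ½ k_n V_ov² = 0.5 × 5.82 × 1.51² = 6.62 mA, giving V_DS = V_DD − I_D R_D = 4.81 − 6.62 × 0.636 = 0.601 V.
But 0.601 V < V_ov = 1.51 V, so the device is actually in triode.
In triode I_D = k_n[V_ov V_DS − ½ V_DS²] and I_D = (V_DD − V_DS)/R_D. Equating: 1.85 V_DS² − 6.582 V_DS + 4.81 = 0, giving V_DS = 1.03 V (the root below V_ov).
I_D = (4.81 − 1.03) / 0.636 = 5.95 mA.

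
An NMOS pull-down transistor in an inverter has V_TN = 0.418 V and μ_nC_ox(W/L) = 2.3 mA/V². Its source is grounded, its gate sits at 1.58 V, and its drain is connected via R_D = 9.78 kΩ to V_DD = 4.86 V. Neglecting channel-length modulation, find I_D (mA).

V_GS = V_G = 1.58 V, so V_ov = 1.58 − 0.418 = 1.16 V.
Assume saturation: I_D = ½ k_n V_ov² = 0.5 × 2.3 × 1.16² = 1.55 mA, giving V_DS = V_DD − I_D R_D = 4.86 − 1.55 × 9.78 = -10.3 V.
But -10.3 V < V_ov = 1.16 V, so the device is actually in triode.
In triode I_D = k_n[V_ov V_DS − ½ V_DS²] and I_D = (V_DD − V_DS)/R_D. Equating: 11.2 V_DS² − 27.14 V_DS + 4.86 = 0, giving V_DS = 0.195 V (the root below V_ov).
I_D = (4.86 − 0.195) / 9.78 = 0.477 mA.

I_D = 0.477 mA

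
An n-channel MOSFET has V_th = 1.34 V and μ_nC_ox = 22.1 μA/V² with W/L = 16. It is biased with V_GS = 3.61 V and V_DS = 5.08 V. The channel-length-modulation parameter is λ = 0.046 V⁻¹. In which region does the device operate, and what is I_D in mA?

k_n = μ_nC_ox · (W/L) = 0.3536 mA/V².
V_ov = V_GS − V_th = 3.61 − 1.34 = 2.27 V.
Since V_DS = 5.08 V ≥ V_ov = 2.27 V, the device is in saturation.
I_D = ½ k_n V_ov² (1 + λ V_DS) = 0.5 × 0.3536 × 2.27² × (1 + 0.046 × 5.08) = 1.12 mA.

Saturation; I_D = 1.12 mA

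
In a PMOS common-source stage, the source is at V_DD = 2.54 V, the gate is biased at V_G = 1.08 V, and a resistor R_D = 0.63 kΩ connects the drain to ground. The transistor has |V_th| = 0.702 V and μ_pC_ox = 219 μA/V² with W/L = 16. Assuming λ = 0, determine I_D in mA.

V_SG = V_DD − V_G = 2.54 − 1.08 = 1.46 V, so V_ov = 1.46 − 0.702 = 0.758 V.
k_p = μ_pC_ox · (W/L) = 3.504 mA/V².
Assume saturation: I_D = ½ k_p V_ov² = 0.5 × 3.504 × 0.758² = 1.01 mA, giving V_SD = V_DD − I_D R_D = 2.54 − 1.01 × 0.63 = 1.91 V.
V_SD = 1.91 V ≥ V_ov = 0.758 V, confirming saturation.

I_D = 1.01 mA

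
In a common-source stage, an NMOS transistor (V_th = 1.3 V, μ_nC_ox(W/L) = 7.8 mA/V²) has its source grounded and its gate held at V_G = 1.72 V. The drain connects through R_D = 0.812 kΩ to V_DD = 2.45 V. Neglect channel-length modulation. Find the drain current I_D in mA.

I_D = 0.688 mA

V_GS = V_G = 1.72 V, so V_ov = 1.72 − 1.3 = 0.42 V.
Assume saturation: I_D = ½ k_n V_ov² = 0.5 × 7.8 × 0.42² = 0.688 mA, giving V_DS = V_DD − I_D R_D = 2.45 − 0.688 × 0.812 = 1.89 V.
V_DS = 1.89 V ≥ V_ov = 0.42 V, confirming saturation.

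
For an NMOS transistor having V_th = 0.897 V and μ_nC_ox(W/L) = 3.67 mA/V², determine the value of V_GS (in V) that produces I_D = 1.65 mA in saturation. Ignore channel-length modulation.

In saturation I_D = ½ k_n (V_GS − V_th)², so V_GS − V_th = √(2 I_D / k_n) = √(2 × 1.65 / 3.67) = 0.948 V.
V_GS = 0.897 + 0.948 = 1.85 V.

V_GS = 1.85 V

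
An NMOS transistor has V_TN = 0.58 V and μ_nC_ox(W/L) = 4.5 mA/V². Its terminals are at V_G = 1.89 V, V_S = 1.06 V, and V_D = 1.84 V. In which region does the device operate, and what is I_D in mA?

V_GS = V_G − V_S = 1.89 − 1.06 = 0.83 V; V_DS = V_D − V_S = 1.84 − 1.06 = 0.78 V.
V_ov = V_GS − V_TN = 0.83 − 0.58 = 0.25 V.
Since V_DS = 0.78 V ≥ V_ov = 0.25 V, the device is in saturation.
I_D = ½ k_n V_ov² = 0.5 × 4.5 × 0.25² = 0.141 mA.

Saturation; I_D = 0.141 mA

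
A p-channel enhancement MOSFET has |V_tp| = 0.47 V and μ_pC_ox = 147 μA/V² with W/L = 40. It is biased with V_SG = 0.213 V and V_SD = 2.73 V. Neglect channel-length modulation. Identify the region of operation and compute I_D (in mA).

V_SG = 0.213 V < |V_tp| = 0.47 V, so the transistor is in cutoff.

Cutoff; I_D = 0 mA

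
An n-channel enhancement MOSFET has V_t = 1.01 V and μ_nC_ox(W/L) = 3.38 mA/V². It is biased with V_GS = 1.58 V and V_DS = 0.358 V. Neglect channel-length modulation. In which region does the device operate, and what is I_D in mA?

Triode; I_D = 0.473 mA

V_ov = V_GS − V_t = 1.58 − 1.01 = 0.57 V.
Since V_DS = 0.358 V < V_ov = 0.57 V, the device is in the triode region.
I_D = k_n [V_ov · V_DS − ½ V_DS²] = 3.38 × [0.57 × 0.358 − 0.5 × 0.358²] = 0.473 mA.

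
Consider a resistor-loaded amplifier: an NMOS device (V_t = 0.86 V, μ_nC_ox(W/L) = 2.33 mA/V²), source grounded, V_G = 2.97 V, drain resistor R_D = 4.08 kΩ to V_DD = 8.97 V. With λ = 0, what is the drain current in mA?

I_D = 2.08 mA

V_GS = V_G = 2.97 V, so V_ov = 2.97 − 0.86 = 2.11 V.
Assume saturation: I_D = ½ k_n V_ov² = 0.5 × 2.33 × 2.11² = 5.19 mA, giving V_DS = V_DD − I_D R_D = 8.97 − 5.19 × 4.08 = -12.2 V.
But -12.2 V < V_ov = 2.11 V, so the device is actually in triode.
In triode I_D = k_n[V_ov V_DS − ½ V_DS²] and I_D = (V_DD − V_DS)/R_D. Equating: 4.75 V_DS² − 21.06 V_DS + 8.97 = 0, giving V_DS = 0.477 V (the root below V_ov).
I_D = (8.97 − 0.477) / 4.08 = 2.08 mA.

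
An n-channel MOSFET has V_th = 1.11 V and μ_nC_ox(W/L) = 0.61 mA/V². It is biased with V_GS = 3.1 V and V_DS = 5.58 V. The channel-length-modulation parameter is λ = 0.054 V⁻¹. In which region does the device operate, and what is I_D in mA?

Saturation; I_D = 1.57 mA

V_ov = V_GS − V_th = 3.1 − 1.11 = 1.99 V.
Since V_DS = 5.58 V ≥ V_ov = 1.99 V, the device is in saturation.
I_D = ½ k_n V_ov² (1 + λ V_DS) = 0.5 × 0.61 × 1.99² × (1 + 0.054 × 5.58) = 1.57 mA.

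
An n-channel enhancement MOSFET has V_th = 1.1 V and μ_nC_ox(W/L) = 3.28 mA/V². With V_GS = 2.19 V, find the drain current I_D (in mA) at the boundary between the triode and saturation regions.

I_D = 1.95 mA

At the boundary V_DS = V_ov = V_GS − V_th = 2.19 − 1.1 = 1.09 V.
I_D = ½ k_n V_ov² = 0.5 × 3.28 × 1.09² = 1.95 mA.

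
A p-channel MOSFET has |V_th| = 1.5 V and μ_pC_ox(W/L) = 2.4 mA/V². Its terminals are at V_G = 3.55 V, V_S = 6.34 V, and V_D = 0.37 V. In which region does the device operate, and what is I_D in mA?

V_SG = V_S − V_G = 6.34 − 3.55 = 2.79 V; V_SD = V_S − V_D = 6.34 − 0.37 = 5.97 V.
V_ov = V_SG − |V_th| = 2.79 − 1.5 = 1.29 V.
Since V_SD = 5.97 V ≥ V_ov = 1.29 V, the device is in saturation.
I_D = ½ k_p V_ov² = 0.5 × 2.4 × 1.29² = 2 mA.

Saturation; I_D = 2.00 mA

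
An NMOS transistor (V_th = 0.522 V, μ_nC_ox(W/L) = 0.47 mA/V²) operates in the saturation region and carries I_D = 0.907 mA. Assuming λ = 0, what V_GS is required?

In saturation I_D = ½ k_n (V_GS − V_th)², so V_GS − V_th = √(2 I_D / k_n) = √(2 × 0.907 / 0.47) = 1.96 V.
V_GS = 0.522 + 1.96 = 2.49 V.

V_GS = 2.49 V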